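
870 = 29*30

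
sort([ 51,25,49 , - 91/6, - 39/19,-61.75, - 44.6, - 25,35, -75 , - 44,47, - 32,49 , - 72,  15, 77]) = [ - 75, - 72,  -  61.75,  -  44.6, - 44,-32,-25, - 91/6, - 39/19,15,25,35,47 , 49,  49,51,77]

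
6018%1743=789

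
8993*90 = 809370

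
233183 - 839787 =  -606604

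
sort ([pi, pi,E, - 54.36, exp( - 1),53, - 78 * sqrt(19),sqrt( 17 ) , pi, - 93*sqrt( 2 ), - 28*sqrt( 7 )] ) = [ - 78*sqrt( 19), - 93*sqrt(2), - 28*sqrt( 7 ), - 54.36,exp( - 1) , E, pi,pi, pi,sqrt( 17),53 ] 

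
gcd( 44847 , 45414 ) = 27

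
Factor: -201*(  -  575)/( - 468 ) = -38525/156 =- 2^( - 2 )*3^( -1 ) * 5^2*13^( -1) * 23^1*67^1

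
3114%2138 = 976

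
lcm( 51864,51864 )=51864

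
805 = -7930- - 8735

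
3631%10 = 1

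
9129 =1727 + 7402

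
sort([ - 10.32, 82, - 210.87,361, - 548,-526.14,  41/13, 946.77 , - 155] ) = [ - 548 , -526.14, - 210.87, - 155, -10.32,41/13, 82,361,  946.77]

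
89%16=9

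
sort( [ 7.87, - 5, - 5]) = [-5,-5,7.87]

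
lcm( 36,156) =468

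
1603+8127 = 9730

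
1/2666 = 1/2666 = 0.00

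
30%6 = 0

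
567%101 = 62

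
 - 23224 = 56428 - 79652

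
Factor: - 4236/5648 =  - 3/4 = -2^( - 2)*3^1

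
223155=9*24795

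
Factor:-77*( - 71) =7^1*11^1*71^1 = 5467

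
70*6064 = 424480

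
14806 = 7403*2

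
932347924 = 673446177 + 258901747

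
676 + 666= 1342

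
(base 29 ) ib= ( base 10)533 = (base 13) 320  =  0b1000010101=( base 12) 385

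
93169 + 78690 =171859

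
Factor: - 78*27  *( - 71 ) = 2^1 * 3^4 *13^1*71^1= 149526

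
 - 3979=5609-9588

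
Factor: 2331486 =2^1*3^2*129527^1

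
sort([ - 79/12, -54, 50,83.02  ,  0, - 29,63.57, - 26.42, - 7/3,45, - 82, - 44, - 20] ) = [ - 82, - 54, - 44, - 29,  -  26.42, - 20,-79/12, - 7/3, 0,45 , 50,63.57, 83.02]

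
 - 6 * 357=-2142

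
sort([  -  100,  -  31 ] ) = [ - 100, - 31]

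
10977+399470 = 410447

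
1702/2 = 851=   851.00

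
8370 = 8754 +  - 384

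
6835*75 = 512625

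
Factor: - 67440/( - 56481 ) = 2^4*5^1*67^( - 1 ) = 80/67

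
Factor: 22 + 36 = 58 = 2^1 * 29^1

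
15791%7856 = 79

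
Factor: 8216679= 3^1* 67^1*40879^1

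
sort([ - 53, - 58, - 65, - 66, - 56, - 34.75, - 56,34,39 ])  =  [-66, - 65, - 58 , - 56, - 56,-53, - 34.75,34,39 ]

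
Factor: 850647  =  3^1 * 7^1*40507^1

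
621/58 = 621/58 =10.71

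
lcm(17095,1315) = 17095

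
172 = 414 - 242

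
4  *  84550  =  338200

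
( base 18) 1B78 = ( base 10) 9530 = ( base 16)253a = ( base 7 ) 36533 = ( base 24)gd2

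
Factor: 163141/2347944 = 2^( - 3) * 3^ ( - 1 )*11^1*19^( - 2)*271^( - 1) * 14831^1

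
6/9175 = 6/9175 = 0.00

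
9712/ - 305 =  - 9712/305 = - 31.84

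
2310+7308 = 9618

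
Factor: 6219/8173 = 3^2*11^(-1)  *691^1*  743^( - 1)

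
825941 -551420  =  274521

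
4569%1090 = 209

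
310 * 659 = 204290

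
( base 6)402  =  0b10010010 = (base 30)4Q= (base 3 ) 12102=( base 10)146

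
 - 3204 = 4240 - 7444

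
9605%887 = 735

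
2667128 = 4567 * 584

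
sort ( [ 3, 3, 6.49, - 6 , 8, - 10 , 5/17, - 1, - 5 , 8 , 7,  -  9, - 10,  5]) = [ - 10 ,-10, - 9 , - 6, -5,-1, 5/17,3,3, 5 , 6.49, 7,8,  8]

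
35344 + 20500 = 55844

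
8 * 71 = 568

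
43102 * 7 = 301714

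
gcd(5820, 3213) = 3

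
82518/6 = 13753 =13753.00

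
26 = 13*2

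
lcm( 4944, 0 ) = 0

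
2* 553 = 1106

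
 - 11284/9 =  - 11284/9 = - 1253.78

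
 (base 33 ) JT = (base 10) 656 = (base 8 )1220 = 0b1010010000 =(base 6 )3012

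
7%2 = 1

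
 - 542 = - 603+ 61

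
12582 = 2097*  6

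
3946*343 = 1353478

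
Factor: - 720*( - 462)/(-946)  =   - 2^4 *3^3*5^1*7^1*43^( - 1)= - 15120/43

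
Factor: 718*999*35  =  2^1 * 3^3*5^1*7^1*37^1*359^1 = 25104870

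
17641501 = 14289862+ 3351639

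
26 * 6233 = 162058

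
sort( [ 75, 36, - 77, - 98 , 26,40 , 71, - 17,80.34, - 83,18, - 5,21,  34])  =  [ - 98,  -  83, - 77,-17 ,-5,18,21,26,34,36,40,71,75,80.34] 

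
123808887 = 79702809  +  44106078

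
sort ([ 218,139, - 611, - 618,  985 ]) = [  -  618 ,  -  611,139, 218,  985 ]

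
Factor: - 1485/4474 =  - 2^( - 1)*3^3*5^1*11^1 *2237^ ( - 1)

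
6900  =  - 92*(  -  75) 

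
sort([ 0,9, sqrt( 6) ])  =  [0 , sqrt( 6 ), 9] 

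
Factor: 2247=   3^1*  7^1 *107^1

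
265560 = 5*53112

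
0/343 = 0 = 0.00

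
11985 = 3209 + 8776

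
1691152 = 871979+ 819173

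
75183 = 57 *1319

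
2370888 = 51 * 46488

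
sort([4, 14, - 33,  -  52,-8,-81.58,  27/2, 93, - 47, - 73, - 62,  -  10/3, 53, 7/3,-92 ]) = [ - 92,  -  81.58,  -  73, - 62,-52, - 47, - 33,- 8,  -  10/3, 7/3,4,27/2,14, 53, 93 ]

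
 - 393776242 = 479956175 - 873732417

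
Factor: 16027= 11^1 * 31^1*  47^1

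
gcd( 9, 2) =1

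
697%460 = 237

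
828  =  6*138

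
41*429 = 17589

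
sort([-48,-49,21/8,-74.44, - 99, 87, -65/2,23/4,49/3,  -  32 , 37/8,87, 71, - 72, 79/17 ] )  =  [ - 99, - 74.44, - 72,  -  49,- 48,-65/2, - 32,21/8,37/8,79/17,23/4,49/3,71,87, 87]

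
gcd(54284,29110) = 82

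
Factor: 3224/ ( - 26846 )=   -  2^2*13^1* 433^( - 1) = -52/433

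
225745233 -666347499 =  - 440602266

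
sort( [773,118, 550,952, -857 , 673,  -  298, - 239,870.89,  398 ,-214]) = [ - 857,-298,-239, - 214,  118,398, 550,  673,773 , 870.89, 952]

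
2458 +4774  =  7232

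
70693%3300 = 1393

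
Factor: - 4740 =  - 2^2* 3^1*5^1* 79^1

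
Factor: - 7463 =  -17^1*439^1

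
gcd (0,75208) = 75208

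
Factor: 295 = 5^1*59^1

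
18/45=2/5 = 0.40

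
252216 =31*8136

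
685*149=102065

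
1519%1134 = 385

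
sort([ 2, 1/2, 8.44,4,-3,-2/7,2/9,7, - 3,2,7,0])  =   [ - 3,-3, - 2/7,0,2/9 , 1/2,2, 2,4,7 , 7,8.44 ] 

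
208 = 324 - 116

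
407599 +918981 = 1326580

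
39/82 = 39/82 =0.48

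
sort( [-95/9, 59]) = [ - 95/9,  59]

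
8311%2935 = 2441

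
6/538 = 3/269=0.01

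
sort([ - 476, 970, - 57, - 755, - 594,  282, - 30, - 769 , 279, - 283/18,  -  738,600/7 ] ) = [  -  769, - 755,-738, - 594,-476, - 57, - 30 ,  -  283/18,600/7, 279, 282, 970]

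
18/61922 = 9/30961 = 0.00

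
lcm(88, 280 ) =3080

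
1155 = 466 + 689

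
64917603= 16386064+48531539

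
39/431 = 39/431=0.09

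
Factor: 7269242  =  2^1*23^1*37^1 * 4271^1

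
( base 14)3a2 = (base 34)lg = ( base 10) 730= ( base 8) 1332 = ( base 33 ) M4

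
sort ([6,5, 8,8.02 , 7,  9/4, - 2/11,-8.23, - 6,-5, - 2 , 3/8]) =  [ - 8.23,-6, - 5, - 2,- 2/11,3/8,9/4, 5,6,7, 8,8.02 ] 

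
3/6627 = 1/2209 = 0.00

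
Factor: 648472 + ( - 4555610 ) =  - 2^1*1953569^1  =  - 3907138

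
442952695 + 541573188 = 984525883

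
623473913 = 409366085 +214107828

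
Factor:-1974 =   -  2^1*3^1 * 7^1*47^1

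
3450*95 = 327750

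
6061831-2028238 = 4033593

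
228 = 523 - 295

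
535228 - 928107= - 392879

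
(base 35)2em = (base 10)2962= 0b101110010010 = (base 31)32h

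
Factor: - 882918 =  - 2^1*3^2 * 181^1*271^1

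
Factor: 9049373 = 23^1 * 393451^1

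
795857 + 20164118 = 20959975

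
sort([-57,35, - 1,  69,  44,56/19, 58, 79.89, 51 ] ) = [-57,-1 , 56/19, 35, 44,51, 58, 69,79.89 ]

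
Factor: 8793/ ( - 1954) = -9/2 = - 2^(  -  1 )*3^2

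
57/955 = 57/955 = 0.06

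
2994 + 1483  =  4477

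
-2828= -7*404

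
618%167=117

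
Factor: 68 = 2^2*17^1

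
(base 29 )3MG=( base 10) 3177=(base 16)c69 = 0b110001101001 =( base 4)301221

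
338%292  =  46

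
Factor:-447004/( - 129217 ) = 2^2*11^( - 1)*17^(-1)*691^( - 1)*111751^1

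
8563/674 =12 + 475/674 =12.70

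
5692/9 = 632+4/9= 632.44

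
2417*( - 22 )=-53174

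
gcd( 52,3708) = 4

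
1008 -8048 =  - 7040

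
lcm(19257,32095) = 96285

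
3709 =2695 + 1014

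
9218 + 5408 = 14626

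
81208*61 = 4953688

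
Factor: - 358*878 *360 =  - 113156640 =- 2^5*3^2*5^1*179^1*439^1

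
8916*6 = 53496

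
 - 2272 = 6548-8820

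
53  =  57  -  4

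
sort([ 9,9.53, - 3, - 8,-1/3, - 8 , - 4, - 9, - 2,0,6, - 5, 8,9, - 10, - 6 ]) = [ - 10, - 9,  -  8, - 8, - 6, - 5, - 4,-3, - 2, - 1/3,0,6,8 , 9,9, 9.53 ] 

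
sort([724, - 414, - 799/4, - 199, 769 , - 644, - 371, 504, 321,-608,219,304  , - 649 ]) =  [-649, - 644, - 608, - 414, - 371, - 799/4, -199, 219, 304, 321,504,724,769] 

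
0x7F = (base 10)127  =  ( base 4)1333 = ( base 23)5c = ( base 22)5h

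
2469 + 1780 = 4249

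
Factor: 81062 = 2^1*40531^1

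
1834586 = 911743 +922843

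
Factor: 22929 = 3^1*7643^1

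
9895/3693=2 + 2509/3693 = 2.68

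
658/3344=329/1672  =  0.20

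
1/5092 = 1/5092  =  0.00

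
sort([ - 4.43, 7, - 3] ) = [ - 4.43, - 3, 7]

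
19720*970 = 19128400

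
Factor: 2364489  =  3^2* 53^1 * 4957^1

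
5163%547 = 240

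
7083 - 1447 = 5636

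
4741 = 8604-3863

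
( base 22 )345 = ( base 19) 456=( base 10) 1545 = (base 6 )11053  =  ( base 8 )3011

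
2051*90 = 184590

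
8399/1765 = 4 + 1339/1765 = 4.76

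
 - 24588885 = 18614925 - 43203810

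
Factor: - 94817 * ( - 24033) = 3^1*53^1*1789^1 * 8011^1=   2278736961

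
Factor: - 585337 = - 585337^1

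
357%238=119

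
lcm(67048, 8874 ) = 603432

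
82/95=82/95 = 0.86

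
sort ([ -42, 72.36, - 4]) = [ - 42,-4,72.36 ]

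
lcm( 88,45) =3960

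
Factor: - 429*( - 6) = 2574 = 2^1*3^2*11^1*13^1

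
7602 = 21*362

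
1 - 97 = - 96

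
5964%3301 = 2663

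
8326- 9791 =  - 1465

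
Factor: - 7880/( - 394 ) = 2^2*5^1=20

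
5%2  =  1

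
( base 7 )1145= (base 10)425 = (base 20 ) 115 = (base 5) 3200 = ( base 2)110101001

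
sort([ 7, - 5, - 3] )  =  [  -  5, - 3,7]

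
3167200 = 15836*200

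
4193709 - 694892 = 3498817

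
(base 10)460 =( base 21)10j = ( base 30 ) fa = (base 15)20A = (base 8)714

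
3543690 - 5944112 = -2400422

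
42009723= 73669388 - 31659665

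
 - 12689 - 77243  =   - 89932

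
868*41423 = 35955164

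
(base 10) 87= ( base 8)127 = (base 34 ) 2j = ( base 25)3c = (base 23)3i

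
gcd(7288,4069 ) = 1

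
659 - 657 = 2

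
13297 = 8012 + 5285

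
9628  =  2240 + 7388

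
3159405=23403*135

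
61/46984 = 61/46984 = 0.00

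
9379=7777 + 1602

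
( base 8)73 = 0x3b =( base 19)32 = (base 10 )59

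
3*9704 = 29112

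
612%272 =68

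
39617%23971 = 15646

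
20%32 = 20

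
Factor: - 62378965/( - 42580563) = 3^( - 1 )*5^1*11^1*17^( - 1 )*834913^(-1)*1134163^1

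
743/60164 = 743/60164= 0.01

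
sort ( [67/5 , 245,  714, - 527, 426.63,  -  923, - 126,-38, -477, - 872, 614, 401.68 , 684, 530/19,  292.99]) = [- 923, - 872, - 527, - 477, - 126, - 38, 67/5,530/19, 245, 292.99, 401.68, 426.63, 614, 684, 714]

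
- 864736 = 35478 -900214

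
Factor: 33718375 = 5^3 * 107^1*2521^1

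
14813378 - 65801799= -50988421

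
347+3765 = 4112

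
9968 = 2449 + 7519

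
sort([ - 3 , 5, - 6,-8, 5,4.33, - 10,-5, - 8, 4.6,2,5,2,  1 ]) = [-10, -8,  -  8,-6,  -  5, -3,1,2, 2, 4.33, 4.6, 5 , 5, 5] 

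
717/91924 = 717/91924 = 0.01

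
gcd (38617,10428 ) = 1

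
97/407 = 97/407 = 0.24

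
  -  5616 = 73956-79572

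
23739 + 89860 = 113599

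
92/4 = 23 = 23.00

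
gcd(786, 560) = 2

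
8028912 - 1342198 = 6686714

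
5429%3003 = 2426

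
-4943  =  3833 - 8776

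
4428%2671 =1757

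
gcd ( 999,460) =1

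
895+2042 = 2937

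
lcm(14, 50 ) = 350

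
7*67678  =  473746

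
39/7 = 5 + 4/7= 5.57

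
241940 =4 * 60485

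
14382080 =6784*2120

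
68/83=68/83 = 0.82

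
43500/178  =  244  +  34/89= 244.38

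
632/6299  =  632/6299 = 0.10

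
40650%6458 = 1902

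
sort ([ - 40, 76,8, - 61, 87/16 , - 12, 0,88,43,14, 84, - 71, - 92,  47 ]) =[ - 92 ,  -  71, - 61, - 40, - 12, 0, 87/16,8, 14, 43, 47,76, 84 , 88] 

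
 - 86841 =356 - 87197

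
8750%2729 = 563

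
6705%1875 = 1080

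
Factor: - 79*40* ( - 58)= 183280  =  2^4 * 5^1*29^1*79^1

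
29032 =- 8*( - 3629)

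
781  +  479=1260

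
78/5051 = 78/5051 = 0.02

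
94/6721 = 2/143 =0.01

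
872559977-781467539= 91092438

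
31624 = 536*59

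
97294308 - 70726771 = 26567537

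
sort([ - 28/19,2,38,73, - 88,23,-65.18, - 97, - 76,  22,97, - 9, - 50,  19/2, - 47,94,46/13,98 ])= [ - 97, - 88,-76, - 65.18 , - 50, - 47, - 9,-28/19  ,  2,46/13,19/2,22 , 23,38, 73 , 94,97, 98]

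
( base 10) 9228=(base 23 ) HA5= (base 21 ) KJ9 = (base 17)1EFE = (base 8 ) 22014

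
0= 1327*0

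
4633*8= 37064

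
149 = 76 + 73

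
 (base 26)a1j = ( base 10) 6805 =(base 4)1222111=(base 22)e17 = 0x1A95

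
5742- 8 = 5734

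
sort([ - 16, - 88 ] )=[ - 88, -16] 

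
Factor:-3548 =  - 2^2*887^1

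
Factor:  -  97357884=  - 2^2*3^1 * 13^1*624089^1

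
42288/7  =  6041 + 1/7=6041.14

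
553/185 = 553/185 = 2.99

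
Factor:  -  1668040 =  - 2^3*5^1*11^1*17^1 * 223^1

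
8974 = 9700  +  -726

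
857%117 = 38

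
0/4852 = 0 = 0.00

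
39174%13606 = 11962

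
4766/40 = 2383/20 = 119.15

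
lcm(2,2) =2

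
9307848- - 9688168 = 18996016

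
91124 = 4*22781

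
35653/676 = 35653/676 = 52.74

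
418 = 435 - 17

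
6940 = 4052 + 2888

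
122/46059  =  122/46059 = 0.00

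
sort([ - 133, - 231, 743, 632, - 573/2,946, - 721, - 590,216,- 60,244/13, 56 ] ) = [  -  721,  -  590, - 573/2, - 231, - 133,  -  60,244/13, 56, 216, 632, 743, 946 ]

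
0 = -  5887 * 0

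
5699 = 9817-4118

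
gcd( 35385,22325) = 5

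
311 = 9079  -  8768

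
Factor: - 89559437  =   - 11^1*8141767^1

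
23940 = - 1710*(-14 )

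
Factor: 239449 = 7^1*79^1*433^1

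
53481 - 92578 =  - 39097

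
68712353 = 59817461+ 8894892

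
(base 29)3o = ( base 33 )3C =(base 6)303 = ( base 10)111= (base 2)1101111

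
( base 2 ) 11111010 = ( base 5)2000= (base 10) 250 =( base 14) 13c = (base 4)3322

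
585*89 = 52065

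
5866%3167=2699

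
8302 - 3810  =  4492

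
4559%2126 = 307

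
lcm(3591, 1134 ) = 21546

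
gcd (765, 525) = 15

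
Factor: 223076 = 2^2*7^1 *31^1*257^1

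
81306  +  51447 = 132753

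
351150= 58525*6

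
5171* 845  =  4369495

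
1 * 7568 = 7568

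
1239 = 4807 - 3568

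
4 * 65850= 263400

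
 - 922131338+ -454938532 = - 1377069870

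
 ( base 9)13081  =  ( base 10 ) 8821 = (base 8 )21165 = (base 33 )83a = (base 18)1941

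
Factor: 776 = 2^3*97^1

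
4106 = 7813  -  3707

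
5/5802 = 5/5802 = 0.00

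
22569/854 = 22569/854 = 26.43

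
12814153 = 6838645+5975508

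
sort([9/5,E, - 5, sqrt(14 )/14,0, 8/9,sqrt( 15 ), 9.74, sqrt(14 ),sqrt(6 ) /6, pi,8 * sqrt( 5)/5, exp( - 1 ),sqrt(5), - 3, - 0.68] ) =[ - 5, - 3 , - 0.68,0,sqrt(14) /14, exp( - 1),sqrt( 6 ) /6,8/9 , 9/5,sqrt (5),E, pi,8*sqrt( 5 )/5, sqrt( 14 ), sqrt( 15),  9.74 ] 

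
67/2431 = 67/2431 =0.03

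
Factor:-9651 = - 3^1  *3217^1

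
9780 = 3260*3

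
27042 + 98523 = 125565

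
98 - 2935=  - 2837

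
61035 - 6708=54327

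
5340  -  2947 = 2393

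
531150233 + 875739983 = 1406890216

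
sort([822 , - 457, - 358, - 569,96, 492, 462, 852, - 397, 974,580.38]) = [ - 569, - 457, - 397, - 358, 96,462, 492, 580.38 , 822,852,974 ]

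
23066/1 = 23066 = 23066.00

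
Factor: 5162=2^1*29^1*89^1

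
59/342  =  59/342 = 0.17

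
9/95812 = 9/95812 =0.00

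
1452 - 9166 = -7714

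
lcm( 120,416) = 6240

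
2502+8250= 10752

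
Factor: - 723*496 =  - 2^4*3^1*31^1*241^1 = - 358608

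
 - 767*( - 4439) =3404713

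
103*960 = 98880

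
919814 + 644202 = 1564016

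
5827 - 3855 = 1972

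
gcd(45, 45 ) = 45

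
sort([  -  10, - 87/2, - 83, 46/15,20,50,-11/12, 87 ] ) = [ - 83 , - 87/2, - 10,-11/12, 46/15, 20, 50,87 ]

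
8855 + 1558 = 10413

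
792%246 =54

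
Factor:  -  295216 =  - 2^4*18451^1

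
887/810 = 1 + 77/810=1.10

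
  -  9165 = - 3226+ -5939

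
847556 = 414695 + 432861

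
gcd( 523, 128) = 1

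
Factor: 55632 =2^4*3^1*19^1*61^1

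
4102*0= 0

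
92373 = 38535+53838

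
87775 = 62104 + 25671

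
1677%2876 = 1677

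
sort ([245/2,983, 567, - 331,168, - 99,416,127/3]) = [ - 331,-99,127/3,245/2 , 168, 416 , 567  ,  983 ]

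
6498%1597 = 110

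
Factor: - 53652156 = -2^2*3^1 * 4471013^1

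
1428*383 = 546924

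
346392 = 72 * 4811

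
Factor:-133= -7^1*19^1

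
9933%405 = 213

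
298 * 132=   39336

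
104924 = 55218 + 49706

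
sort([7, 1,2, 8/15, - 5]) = [ - 5, 8/15,1,2,7 ]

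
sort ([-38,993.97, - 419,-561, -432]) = [-561, - 432,-419, - 38, 993.97 ]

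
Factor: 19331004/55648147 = 2^2*3^1*7^1* 11^1*20921^1*55648147^( - 1)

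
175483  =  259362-83879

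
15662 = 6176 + 9486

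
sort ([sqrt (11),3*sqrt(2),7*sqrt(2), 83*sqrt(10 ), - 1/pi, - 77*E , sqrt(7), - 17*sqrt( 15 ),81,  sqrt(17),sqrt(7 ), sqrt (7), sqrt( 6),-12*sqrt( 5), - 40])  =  [ - 77*E ,-17*sqrt(15),  -  40, - 12 * sqrt (5 ) ,-1/pi,sqrt(6 ),sqrt( 7),sqrt(7),sqrt (7),sqrt(11), sqrt(17),3 * sqrt(2), 7*sqrt( 2) , 81,83*sqrt( 10 )]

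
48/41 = 48/41 = 1.17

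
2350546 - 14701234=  - 12350688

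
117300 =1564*75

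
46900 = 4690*10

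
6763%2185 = 208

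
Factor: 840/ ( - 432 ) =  - 2^(- 1 )*3^ (-2 ) * 5^1*7^1 = -35/18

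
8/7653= 8/7653 = 0.00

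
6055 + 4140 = 10195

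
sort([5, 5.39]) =[5,5.39 ] 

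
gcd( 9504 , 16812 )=36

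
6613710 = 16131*410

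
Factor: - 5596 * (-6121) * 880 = 30142742080 = 2^6*5^1*11^1 * 1399^1 * 6121^1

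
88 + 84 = 172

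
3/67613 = 3/67613  =  0.00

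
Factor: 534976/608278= 2^5*11^ ( - 1) * 13^1 * 43^(-1 ) = 416/473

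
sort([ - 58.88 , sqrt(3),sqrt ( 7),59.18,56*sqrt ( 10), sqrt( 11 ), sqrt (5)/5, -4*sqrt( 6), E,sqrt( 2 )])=[ - 58.88, - 4*sqrt( 6), sqrt( 5 )/5, sqrt( 2 ), sqrt( 3),sqrt(7 ), E, sqrt( 11), 59.18,56*sqrt( 10 )]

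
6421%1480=501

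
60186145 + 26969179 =87155324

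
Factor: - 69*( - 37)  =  3^1*23^1*37^1 = 2553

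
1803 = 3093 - 1290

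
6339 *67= 424713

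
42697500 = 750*56930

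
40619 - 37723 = 2896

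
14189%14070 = 119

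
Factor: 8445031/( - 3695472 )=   -  2^ ( -4)*3^( - 2 )*7^1*11^( - 1)*2333^ ( - 1 )*1206433^1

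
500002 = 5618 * 89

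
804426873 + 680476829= 1484903702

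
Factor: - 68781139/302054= - 2^( - 1 )*7^1*151027^( - 1 )*9825877^1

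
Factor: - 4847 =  - 37^1 * 131^1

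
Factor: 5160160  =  2^5*5^1*32251^1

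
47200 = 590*80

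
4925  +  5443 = 10368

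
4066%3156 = 910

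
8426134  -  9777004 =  - 1350870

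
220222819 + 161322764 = 381545583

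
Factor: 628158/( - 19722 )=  - 104693/3287 = - 19^( - 1)*173^( - 1)*104693^1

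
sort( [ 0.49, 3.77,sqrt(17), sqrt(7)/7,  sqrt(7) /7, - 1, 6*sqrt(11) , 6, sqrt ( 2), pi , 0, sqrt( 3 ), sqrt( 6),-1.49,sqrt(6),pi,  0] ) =[ - 1.49, -1, 0,  0,sqrt(7)/7,sqrt(7)/7, 0.49,sqrt(2),sqrt( 3),sqrt(6), sqrt( 6), pi, pi, 3.77, sqrt( 17), 6,6*sqrt( 11 ) ] 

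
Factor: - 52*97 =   -  2^2* 13^1*97^1 = - 5044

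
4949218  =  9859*502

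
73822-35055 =38767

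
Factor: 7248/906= 2^3 = 8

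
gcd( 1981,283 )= 283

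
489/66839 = 489/66839 = 0.01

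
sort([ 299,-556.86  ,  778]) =[ - 556.86, 299,778]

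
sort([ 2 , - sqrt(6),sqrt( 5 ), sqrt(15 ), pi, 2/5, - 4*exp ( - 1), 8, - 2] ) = [ - sqrt (6 )  , - 2, - 4*exp(-1 ), 2/5, 2,sqrt( 5 ),pi , sqrt( 15 ),8]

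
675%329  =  17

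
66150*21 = 1389150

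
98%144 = 98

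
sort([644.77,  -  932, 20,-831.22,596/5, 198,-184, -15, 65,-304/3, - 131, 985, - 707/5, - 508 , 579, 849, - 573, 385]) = [ - 932, - 831.22,  -  573, - 508, - 184, - 707/5, - 131,- 304/3, -15,20, 65,596/5  ,  198,385,579, 644.77,849, 985 ] 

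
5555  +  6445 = 12000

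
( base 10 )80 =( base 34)2C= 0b1010000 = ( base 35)2A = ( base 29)2M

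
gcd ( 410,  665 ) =5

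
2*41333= 82666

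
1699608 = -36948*( - 46 )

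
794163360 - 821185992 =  - 27022632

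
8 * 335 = 2680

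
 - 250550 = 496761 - 747311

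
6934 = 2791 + 4143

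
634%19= 7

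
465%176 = 113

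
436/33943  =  436/33943=0.01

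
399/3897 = 133/1299 = 0.10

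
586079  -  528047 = 58032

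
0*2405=0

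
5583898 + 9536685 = 15120583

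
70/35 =2  =  2.00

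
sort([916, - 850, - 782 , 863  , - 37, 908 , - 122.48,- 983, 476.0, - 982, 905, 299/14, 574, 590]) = [-983, - 982, -850, - 782, - 122.48, - 37, 299/14, 476.0,  574 , 590, 863, 905,908,916] 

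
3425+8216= 11641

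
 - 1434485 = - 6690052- - 5255567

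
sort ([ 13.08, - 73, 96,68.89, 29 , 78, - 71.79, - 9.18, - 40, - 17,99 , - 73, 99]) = [ - 73,- 73,  -  71.79, - 40 , - 17, - 9.18,13.08, 29, 68.89,  78,96 , 99,99 ]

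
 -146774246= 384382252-531156498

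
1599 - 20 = 1579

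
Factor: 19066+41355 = 60421 = 23^1*37^1 * 71^1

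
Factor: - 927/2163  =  -3^1*7^( - 1) =-3/7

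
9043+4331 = 13374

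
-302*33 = -9966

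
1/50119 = 1/50119 = 0.00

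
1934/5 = 1934/5  =  386.80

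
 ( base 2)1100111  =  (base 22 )4F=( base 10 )103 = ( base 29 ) 3G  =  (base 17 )61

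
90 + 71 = 161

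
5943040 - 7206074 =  - 1263034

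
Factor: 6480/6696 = 30/31 = 2^1*3^1 * 5^1*31^( - 1 )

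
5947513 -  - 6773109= 12720622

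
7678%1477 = 293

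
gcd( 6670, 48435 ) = 5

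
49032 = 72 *681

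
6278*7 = 43946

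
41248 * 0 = 0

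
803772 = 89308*9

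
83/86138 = 83/86138 = 0.00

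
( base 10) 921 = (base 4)32121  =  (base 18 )2F3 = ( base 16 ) 399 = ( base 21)21I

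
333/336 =111/112 = 0.99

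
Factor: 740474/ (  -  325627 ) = -2^1*7^1*227^1*233^1*325627^( - 1) 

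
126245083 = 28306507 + 97938576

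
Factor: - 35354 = -2^1*11^1*1607^1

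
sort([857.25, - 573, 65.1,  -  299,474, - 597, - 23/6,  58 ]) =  [-597, - 573 , - 299, - 23/6  ,  58,65.1 , 474,857.25]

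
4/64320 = 1/16080 = 0.00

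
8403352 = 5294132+3109220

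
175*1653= 289275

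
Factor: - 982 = -2^1 * 491^1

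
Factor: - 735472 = -2^4*43^1*1069^1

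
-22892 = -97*236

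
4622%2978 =1644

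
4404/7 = 4404/7 = 629.14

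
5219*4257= 22217283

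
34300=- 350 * (-98 )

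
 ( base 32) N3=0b1011100011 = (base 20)1gj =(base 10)739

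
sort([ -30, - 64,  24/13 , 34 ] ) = [-64, - 30,24/13  ,  34 ] 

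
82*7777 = 637714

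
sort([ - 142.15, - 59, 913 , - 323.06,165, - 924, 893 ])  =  [ - 924, - 323.06, - 142.15, - 59, 165, 893,913 ] 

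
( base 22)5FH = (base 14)1019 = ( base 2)101011001111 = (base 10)2767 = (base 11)2096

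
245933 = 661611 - 415678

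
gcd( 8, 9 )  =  1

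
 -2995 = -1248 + -1747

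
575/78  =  575/78 = 7.37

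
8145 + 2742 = 10887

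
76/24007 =76/24007 =0.00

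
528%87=6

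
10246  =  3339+6907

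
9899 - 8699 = 1200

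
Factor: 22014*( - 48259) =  - 1062373626 = -2^1*3^2*1223^1*48259^1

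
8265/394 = 20 + 385/394 = 20.98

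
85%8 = 5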